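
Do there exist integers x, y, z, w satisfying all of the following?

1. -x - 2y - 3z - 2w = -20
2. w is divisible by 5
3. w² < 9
Yes

Take x = 0, y = 10, z = 0, w = 0. Substituting into each constraint:
  (1) 0 - 2(10) - 3(0) - 2(0) = -20 ✓
  (2) 0 = 5 × 0, remainder 0 ✓
  (3) w² = (0)² = 0, and 0 < 9 ✓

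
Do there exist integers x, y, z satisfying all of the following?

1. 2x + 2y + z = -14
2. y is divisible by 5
Yes

Take x = -7, y = 0, z = 0. Substituting into each constraint:
  (1) 2(-7) + 2(0) + 0 = -14 ✓
  (2) 0 = 5 × 0, remainder 0 ✓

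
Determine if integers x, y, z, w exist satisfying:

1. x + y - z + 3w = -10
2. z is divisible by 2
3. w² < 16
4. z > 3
Yes

Take x = 0, y = 0, z = 4, w = -2. Substituting into each constraint:
  (1) 0 + 0 + (-4) + 3(-2) = -10 ✓
  (2) 4 = 2 × 2, remainder 0 ✓
  (3) w² = (-2)² = 4, and 4 < 16 ✓
  (4) 4 > 3 ✓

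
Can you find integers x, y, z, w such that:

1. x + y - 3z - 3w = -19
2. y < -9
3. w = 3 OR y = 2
Yes

Take x = 0, y = -10, z = 0, w = 3. Substituting into each constraint:
  (1) 0 + (-10) - 3(0) - 3(3) = -19 ✓
  (2) -10 < -9 ✓
  (3) w = 3, target 3 ✓ (first branch holds)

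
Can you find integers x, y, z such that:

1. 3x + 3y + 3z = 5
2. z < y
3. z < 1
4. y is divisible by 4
No

Even the single constraint (3x + 3y + 3z = 5) is infeasible over the integers.

  - 3x + 3y + 3z = 5: every term on the left is divisible by 3, so the LHS ≡ 0 (mod 3), but the RHS 5 is not — no integer solution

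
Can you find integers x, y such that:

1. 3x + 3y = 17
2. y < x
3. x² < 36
No

Even the single constraint (3x + 3y = 17) is infeasible over the integers.

  - 3x + 3y = 17: every term on the left is divisible by 3, so the LHS ≡ 0 (mod 3), but the RHS 17 is not — no integer solution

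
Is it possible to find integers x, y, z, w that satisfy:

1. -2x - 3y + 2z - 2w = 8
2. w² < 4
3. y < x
Yes

Take x = 1, y = 0, z = 5, w = 0. Substituting into each constraint:
  (1) -2(1) - 3(0) + 2(5) - 2(0) = 8 ✓
  (2) w² = (0)² = 0, and 0 < 4 ✓
  (3) 0 < 1 ✓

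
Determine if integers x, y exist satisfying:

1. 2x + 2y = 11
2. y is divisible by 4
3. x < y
No

Even the single constraint (2x + 2y = 11) is infeasible over the integers.

  - 2x + 2y = 11: every term on the left is divisible by 2, so the LHS ≡ 0 (mod 2), but the RHS 11 is not — no integer solution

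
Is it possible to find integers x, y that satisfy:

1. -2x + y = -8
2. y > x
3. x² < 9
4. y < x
No

A contradictory subset is {y > x, y < x}. No integer assignment can satisfy these jointly:

  - y > x: bounds one variable relative to another variable
  - y < x: bounds one variable relative to another variable

Direct contradiction: y > x and x > y cannot both hold.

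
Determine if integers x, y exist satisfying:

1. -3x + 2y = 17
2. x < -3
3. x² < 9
No

A contradictory subset is {x < -3, x² < 9}. No integer assignment can satisfy these jointly:

  - x < -3: bounds one variable relative to a constant
  - x² < 9: restricts x to |x| ≤ 2

Direct contradiction: the bounds on x require x ≥ -2 and x ≤ -4 simultaneously, which is empty.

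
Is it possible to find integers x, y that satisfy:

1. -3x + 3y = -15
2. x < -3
Yes

Take x = -4, y = -9. Substituting into each constraint:
  (1) -3(-4) + 3(-9) = -15 ✓
  (2) -4 < -3 ✓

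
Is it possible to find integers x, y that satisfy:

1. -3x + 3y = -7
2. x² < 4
No

Even the single constraint (-3x + 3y = -7) is infeasible over the integers.

  - -3x + 3y = -7: every term on the left is divisible by 3, so the LHS ≡ 0 (mod 3), but the RHS -7 is not — no integer solution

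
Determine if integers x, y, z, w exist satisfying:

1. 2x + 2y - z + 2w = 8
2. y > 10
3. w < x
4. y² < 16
No

A contradictory subset is {y > 10, y² < 16}. No integer assignment can satisfy these jointly:

  - y > 10: bounds one variable relative to a constant
  - y² < 16: restricts y to |y| ≤ 3

Direct contradiction: the bounds on y require y ≥ 11 and y ≤ 3 simultaneously, which is empty.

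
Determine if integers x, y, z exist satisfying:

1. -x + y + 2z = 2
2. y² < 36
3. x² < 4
Yes

Take x = 0, y = 2, z = 0. Substituting into each constraint:
  (1) 0 + 2 + 2(0) = 2 ✓
  (2) y² = (2)² = 4, and 4 < 36 ✓
  (3) x² = (0)² = 0, and 0 < 4 ✓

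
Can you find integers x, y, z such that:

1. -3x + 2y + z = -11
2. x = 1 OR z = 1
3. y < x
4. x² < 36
Yes

Take x = 0, y = -6, z = 1. Substituting into each constraint:
  (1) -3(0) + 2(-6) + 1 = -11 ✓
  (2) z = 1, target 1 ✓ (second branch holds)
  (3) -6 < 0 ✓
  (4) x² = (0)² = 0, and 0 < 36 ✓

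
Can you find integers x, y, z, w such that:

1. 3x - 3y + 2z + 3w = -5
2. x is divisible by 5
Yes

Take x = 0, y = 0, z = 2, w = -3. Substituting into each constraint:
  (1) 3(0) - 3(0) + 2(2) + 3(-3) = -5 ✓
  (2) 0 = 5 × 0, remainder 0 ✓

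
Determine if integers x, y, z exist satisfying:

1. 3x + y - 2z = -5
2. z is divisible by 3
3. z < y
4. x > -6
Yes

Take x = -2, y = 1, z = 0. Substituting into each constraint:
  (1) 3(-2) + 1 - 2(0) = -5 ✓
  (2) 0 = 3 × 0, remainder 0 ✓
  (3) 0 < 1 ✓
  (4) -2 > -6 ✓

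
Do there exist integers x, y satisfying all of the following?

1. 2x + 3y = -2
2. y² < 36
Yes

Take x = 2, y = -2. Substituting into each constraint:
  (1) 2(2) + 3(-2) = -2 ✓
  (2) y² = (-2)² = 4, and 4 < 36 ✓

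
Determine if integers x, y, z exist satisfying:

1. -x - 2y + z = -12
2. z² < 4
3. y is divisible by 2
Yes

Take x = 12, y = 0, z = 0. Substituting into each constraint:
  (1) (-12) - 2(0) + 0 = -12 ✓
  (2) z² = (0)² = 0, and 0 < 4 ✓
  (3) 0 = 2 × 0, remainder 0 ✓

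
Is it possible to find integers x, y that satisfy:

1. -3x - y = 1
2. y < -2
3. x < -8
No

The full constraint system is jointly infeasible over the integers. Each constraint and what it forces:

  - -3x - y = 1: is a linear equation tying the variables together
  - y < -2: bounds one variable relative to a constant
  - x < -8: bounds one variable relative to a constant

Range argument: with x ∈ [−∞, -9], y ∈ [−∞, -3], the left side of the equation is at least 30, but the right side is 1 < 30. No integer solution exists.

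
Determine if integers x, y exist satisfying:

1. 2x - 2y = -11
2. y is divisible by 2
No

Even the single constraint (2x - 2y = -11) is infeasible over the integers.

  - 2x - 2y = -11: every term on the left is divisible by 2, so the LHS ≡ 0 (mod 2), but the RHS -11 is not — no integer solution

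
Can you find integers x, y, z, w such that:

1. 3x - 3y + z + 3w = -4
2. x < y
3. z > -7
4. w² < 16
Yes

Take x = 0, y = 1, z = -1, w = 0. Substituting into each constraint:
  (1) 3(0) - 3(1) + (-1) + 3(0) = -4 ✓
  (2) 0 < 1 ✓
  (3) -1 > -7 ✓
  (4) w² = (0)² = 0, and 0 < 16 ✓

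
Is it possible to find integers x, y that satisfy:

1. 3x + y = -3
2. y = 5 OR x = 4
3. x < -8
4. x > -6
No

A contradictory subset is {x < -8, x > -6}. No integer assignment can satisfy these jointly:

  - x < -8: bounds one variable relative to a constant
  - x > -6: bounds one variable relative to a constant

Direct contradiction: the bounds on x require x ≥ -5 and x ≤ -9 simultaneously, which is empty.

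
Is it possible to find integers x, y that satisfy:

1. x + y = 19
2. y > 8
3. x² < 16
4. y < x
No

A contradictory subset is {x + y = 19, x² < 16, y < x}. No integer assignment can satisfy these jointly:

  - x + y = 19: is a linear equation tying the variables together
  - x² < 16: restricts x to |x| ≤ 3
  - y < x: bounds one variable relative to another variable

Propagating the comparison: y < x and x ≤ 3 give y ≤ 2. Range argument: with x ∈ [-3, 3], y ∈ [−∞, 2], the left side of the equation is at most 5, but the right side is 19 > 5. No integer solution exists.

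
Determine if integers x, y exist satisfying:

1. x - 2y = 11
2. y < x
Yes

Take x = 1, y = -5. Substituting into each constraint:
  (1) 1 - 2(-5) = 11 ✓
  (2) -5 < 1 ✓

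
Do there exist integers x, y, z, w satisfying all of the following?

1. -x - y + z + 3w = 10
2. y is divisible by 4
Yes

Take x = -10, y = 0, z = 0, w = 0. Substituting into each constraint:
  (1) 10 + 0 + 0 + 3(0) = 10 ✓
  (2) 0 = 4 × 0, remainder 0 ✓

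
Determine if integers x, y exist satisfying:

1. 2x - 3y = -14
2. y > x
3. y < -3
Yes

Take x = -13, y = -4. Substituting into each constraint:
  (1) 2(-13) - 3(-4) = -14 ✓
  (2) -4 > -13 ✓
  (3) -4 < -3 ✓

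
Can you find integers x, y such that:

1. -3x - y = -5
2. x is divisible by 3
Yes

Take x = 0, y = 5. Substituting into each constraint:
  (1) -3(0) + (-5) = -5 ✓
  (2) 0 = 3 × 0, remainder 0 ✓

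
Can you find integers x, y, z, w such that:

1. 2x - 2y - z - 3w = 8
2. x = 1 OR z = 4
Yes

Take x = 1, y = -3, z = 0, w = 0. Substituting into each constraint:
  (1) 2(1) - 2(-3) + 0 - 3(0) = 8 ✓
  (2) x = 1, target 1 ✓ (first branch holds)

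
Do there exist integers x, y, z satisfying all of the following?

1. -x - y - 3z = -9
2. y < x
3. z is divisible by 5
Yes

Take x = -10, y = -11, z = 10. Substituting into each constraint:
  (1) 10 + 11 - 3(10) = -9 ✓
  (2) -11 < -10 ✓
  (3) 10 = 5 × 2, remainder 0 ✓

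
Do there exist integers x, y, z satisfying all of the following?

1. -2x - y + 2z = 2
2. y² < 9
Yes

Take x = 0, y = 0, z = 1. Substituting into each constraint:
  (1) -2(0) + 0 + 2(1) = 2 ✓
  (2) y² = (0)² = 0, and 0 < 9 ✓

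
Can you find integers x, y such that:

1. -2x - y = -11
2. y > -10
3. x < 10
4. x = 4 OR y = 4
Yes

Take x = 4, y = 3. Substituting into each constraint:
  (1) -2(4) + (-3) = -11 ✓
  (2) 3 > -10 ✓
  (3) 4 < 10 ✓
  (4) x = 4, target 4 ✓ (first branch holds)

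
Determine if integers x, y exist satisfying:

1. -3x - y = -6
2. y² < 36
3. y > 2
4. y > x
Yes

Take x = 1, y = 3. Substituting into each constraint:
  (1) -3(1) + (-3) = -6 ✓
  (2) y² = (3)² = 9, and 9 < 36 ✓
  (3) 3 > 2 ✓
  (4) 3 > 1 ✓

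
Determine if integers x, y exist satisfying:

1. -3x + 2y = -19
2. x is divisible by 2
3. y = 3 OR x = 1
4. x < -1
No

A contradictory subset is {-3x + 2y = -19, y = 3 OR x = 1, x < -1}. No integer assignment can satisfy these jointly:

  - -3x + 2y = -19: is a linear equation tying the variables together
  - y = 3 OR x = 1: forces a choice: either y = 3 or x = 1
  - x < -1: bounds one variable relative to a constant

Split on the disjunction (y = 3 OR x = 1):
  • If y = 3: with y = 3, every remaining term of the linear equation is divisible by 3, so the left side is ≡ 0 (mod 3); but the right side -25 ≡ 2 (mod 3). No integers can satisfy it.
  • If x = 1: this contradicts the bound x ≤ -2.
Both branches are infeasible, so the system has no integer solution.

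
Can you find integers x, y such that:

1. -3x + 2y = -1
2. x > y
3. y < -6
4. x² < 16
No

A contradictory subset is {-3x + 2y = -1, y < -6, x² < 16}. No integer assignment can satisfy these jointly:

  - -3x + 2y = -1: is a linear equation tying the variables together
  - y < -6: bounds one variable relative to a constant
  - x² < 16: restricts x to |x| ≤ 3

Range argument: with x ∈ [-3, 3], y ∈ [−∞, -7], the left side of the equation is at most -5, but the right side is -1 > -5. No integer solution exists.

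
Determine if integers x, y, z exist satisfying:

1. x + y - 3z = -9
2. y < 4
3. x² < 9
Yes

Take x = 0, y = 0, z = 3. Substituting into each constraint:
  (1) 0 + 0 - 3(3) = -9 ✓
  (2) 0 < 4 ✓
  (3) x² = (0)² = 0, and 0 < 9 ✓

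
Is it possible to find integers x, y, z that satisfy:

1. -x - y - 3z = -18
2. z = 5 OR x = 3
Yes

Take x = 2, y = 1, z = 5. Substituting into each constraint:
  (1) (-2) + (-1) - 3(5) = -18 ✓
  (2) z = 5, target 5 ✓ (first branch holds)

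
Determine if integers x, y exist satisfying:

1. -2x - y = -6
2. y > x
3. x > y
No

A contradictory subset is {y > x, x > y}. No integer assignment can satisfy these jointly:

  - y > x: bounds one variable relative to another variable
  - x > y: bounds one variable relative to another variable

Direct contradiction: y > x and x > y cannot both hold.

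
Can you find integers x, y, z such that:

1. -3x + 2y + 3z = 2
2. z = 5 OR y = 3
Yes

Take x = 5, y = 1, z = 5. Substituting into each constraint:
  (1) -3(5) + 2(1) + 3(5) = 2 ✓
  (2) z = 5, target 5 ✓ (first branch holds)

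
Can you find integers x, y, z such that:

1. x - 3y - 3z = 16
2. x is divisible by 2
Yes

Take x = -2, y = -6, z = 0. Substituting into each constraint:
  (1) (-2) - 3(-6) - 3(0) = 16 ✓
  (2) -2 = 2 × -1, remainder 0 ✓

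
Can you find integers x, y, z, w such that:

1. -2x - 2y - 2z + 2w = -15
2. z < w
No

Even the single constraint (-2x - 2y - 2z + 2w = -15) is infeasible over the integers.

  - -2x - 2y - 2z + 2w = -15: every term on the left is divisible by 2, so the LHS ≡ 0 (mod 2), but the RHS -15 is not — no integer solution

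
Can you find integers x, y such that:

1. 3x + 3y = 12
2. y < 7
Yes

Take x = 4, y = 0. Substituting into each constraint:
  (1) 3(4) + 3(0) = 12 ✓
  (2) 0 < 7 ✓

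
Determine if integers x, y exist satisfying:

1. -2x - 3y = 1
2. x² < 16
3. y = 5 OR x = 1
Yes

Take x = 1, y = -1. Substituting into each constraint:
  (1) -2(1) - 3(-1) = 1 ✓
  (2) x² = (1)² = 1, and 1 < 16 ✓
  (3) x = 1, target 1 ✓ (second branch holds)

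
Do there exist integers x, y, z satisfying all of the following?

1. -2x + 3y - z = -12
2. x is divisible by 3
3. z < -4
Yes

Take x = 0, y = -6, z = -6. Substituting into each constraint:
  (1) -2(0) + 3(-6) + 6 = -12 ✓
  (2) 0 = 3 × 0, remainder 0 ✓
  (3) -6 < -4 ✓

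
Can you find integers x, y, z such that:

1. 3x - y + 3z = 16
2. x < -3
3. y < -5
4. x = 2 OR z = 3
Yes

Take x = -4, y = -19, z = 3. Substituting into each constraint:
  (1) 3(-4) + 19 + 3(3) = 16 ✓
  (2) -4 < -3 ✓
  (3) -19 < -5 ✓
  (4) z = 3, target 3 ✓ (second branch holds)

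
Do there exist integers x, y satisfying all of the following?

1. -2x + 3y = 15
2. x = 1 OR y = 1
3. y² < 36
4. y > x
Yes

Take x = -6, y = 1. Substituting into each constraint:
  (1) -2(-6) + 3(1) = 15 ✓
  (2) y = 1, target 1 ✓ (second branch holds)
  (3) y² = (1)² = 1, and 1 < 36 ✓
  (4) 1 > -6 ✓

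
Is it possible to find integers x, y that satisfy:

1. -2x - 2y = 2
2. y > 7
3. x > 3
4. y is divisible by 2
No

A contradictory subset is {-2x - 2y = 2, y > 7, x > 3}. No integer assignment can satisfy these jointly:

  - -2x - 2y = 2: is a linear equation tying the variables together
  - y > 7: bounds one variable relative to a constant
  - x > 3: bounds one variable relative to a constant

Range argument: with x ∈ [4, ∞], y ∈ [8, ∞], the left side of the equation is at most -24, but the right side is 2 > -24. No integer solution exists.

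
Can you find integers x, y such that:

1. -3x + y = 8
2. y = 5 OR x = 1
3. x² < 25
Yes

Take x = -1, y = 5. Substituting into each constraint:
  (1) -3(-1) + 5 = 8 ✓
  (2) y = 5, target 5 ✓ (first branch holds)
  (3) x² = (-1)² = 1, and 1 < 25 ✓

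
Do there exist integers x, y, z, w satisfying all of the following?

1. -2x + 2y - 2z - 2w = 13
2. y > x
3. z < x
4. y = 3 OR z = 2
No

Even the single constraint (-2x + 2y - 2z - 2w = 13) is infeasible over the integers.

  - -2x + 2y - 2z - 2w = 13: every term on the left is divisible by 2, so the LHS ≡ 0 (mod 2), but the RHS 13 is not — no integer solution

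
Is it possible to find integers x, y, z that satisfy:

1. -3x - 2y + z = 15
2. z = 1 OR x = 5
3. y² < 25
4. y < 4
Yes

Take x = 5, y = 0, z = 30. Substituting into each constraint:
  (1) -3(5) - 2(0) + 30 = 15 ✓
  (2) x = 5, target 5 ✓ (second branch holds)
  (3) y² = (0)² = 0, and 0 < 25 ✓
  (4) 0 < 4 ✓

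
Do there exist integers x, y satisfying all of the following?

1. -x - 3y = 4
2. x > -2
Yes

Take x = -1, y = -1. Substituting into each constraint:
  (1) 1 - 3(-1) = 4 ✓
  (2) -1 > -2 ✓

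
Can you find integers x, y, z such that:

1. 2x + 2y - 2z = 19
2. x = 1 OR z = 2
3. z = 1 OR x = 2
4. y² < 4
No

Even the single constraint (2x + 2y - 2z = 19) is infeasible over the integers.

  - 2x + 2y - 2z = 19: every term on the left is divisible by 2, so the LHS ≡ 0 (mod 2), but the RHS 19 is not — no integer solution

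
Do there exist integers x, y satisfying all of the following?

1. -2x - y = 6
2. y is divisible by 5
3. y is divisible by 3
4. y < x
Yes

Take x = 12, y = -30. Substituting into each constraint:
  (1) -2(12) + 30 = 6 ✓
  (2) -30 = 5 × -6, remainder 0 ✓
  (3) -30 = 3 × -10, remainder 0 ✓
  (4) -30 < 12 ✓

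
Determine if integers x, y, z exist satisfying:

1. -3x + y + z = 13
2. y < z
Yes

Take x = -4, y = 0, z = 1. Substituting into each constraint:
  (1) -3(-4) + 0 + 1 = 13 ✓
  (2) 0 < 1 ✓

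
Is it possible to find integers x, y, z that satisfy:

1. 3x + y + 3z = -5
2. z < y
Yes

Take x = -2, y = 1, z = 0. Substituting into each constraint:
  (1) 3(-2) + 1 + 3(0) = -5 ✓
  (2) 0 < 1 ✓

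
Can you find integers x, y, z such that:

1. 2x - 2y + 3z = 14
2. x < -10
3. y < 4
Yes

Take x = -11, y = 0, z = 12. Substituting into each constraint:
  (1) 2(-11) - 2(0) + 3(12) = 14 ✓
  (2) -11 < -10 ✓
  (3) 0 < 4 ✓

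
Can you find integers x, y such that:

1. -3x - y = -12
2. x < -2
Yes

Take x = -3, y = 21. Substituting into each constraint:
  (1) -3(-3) + (-21) = -12 ✓
  (2) -3 < -2 ✓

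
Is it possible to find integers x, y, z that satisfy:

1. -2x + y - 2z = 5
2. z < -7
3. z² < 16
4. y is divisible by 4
No

A contradictory subset is {-2x + y - 2z = 5, y is divisible by 4}. No integer assignment can satisfy these jointly:

  - -2x + y - 2z = 5: is a linear equation tying the variables together
  - y is divisible by 4: restricts y to multiples of 4

Modular obstruction: writing y = 4y', every remaining term of the linear equation is divisible by 2, so the left side is ≡ 0 (mod 2); but the right side 5 ≡ 1 (mod 2). No integers can satisfy it.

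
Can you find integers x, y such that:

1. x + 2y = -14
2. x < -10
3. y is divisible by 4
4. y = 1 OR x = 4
No

A contradictory subset is {x < -10, y is divisible by 4, y = 1 OR x = 4}. No integer assignment can satisfy these jointly:

  - x < -10: bounds one variable relative to a constant
  - y is divisible by 4: restricts y to multiples of 4
  - y = 1 OR x = 4: forces a choice: either y = 1 or x = 4

Split on the disjunction (y = 1 OR x = 4):
  • If y = 1: this contradicts the divisibility constraint — 1 is not a multiple of 4.
  • If x = 4: this contradicts the bound x ≤ -11.
Both branches are infeasible, so the system has no integer solution.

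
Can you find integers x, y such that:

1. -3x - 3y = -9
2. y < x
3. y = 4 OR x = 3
Yes

Take x = 3, y = 0. Substituting into each constraint:
  (1) -3(3) - 3(0) = -9 ✓
  (2) 0 < 3 ✓
  (3) x = 3, target 3 ✓ (second branch holds)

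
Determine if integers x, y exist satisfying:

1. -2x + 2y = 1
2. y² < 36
No

Even the single constraint (-2x + 2y = 1) is infeasible over the integers.

  - -2x + 2y = 1: every term on the left is divisible by 2, so the LHS ≡ 0 (mod 2), but the RHS 1 is not — no integer solution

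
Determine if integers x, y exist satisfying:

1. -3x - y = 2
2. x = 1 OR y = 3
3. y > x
No

The full constraint system is jointly infeasible over the integers. Each constraint and what it forces:

  - -3x - y = 2: is a linear equation tying the variables together
  - x = 1 OR y = 3: forces a choice: either x = 1 or y = 3
  - y > x: bounds one variable relative to another variable

Split on the disjunction (x = 1 OR y = 3):
  • If x = 1: the equation forces y = -5, giving (x, y) = (1, -5), which violates y > x.
  • If y = 3: with y = 3, every remaining term of the linear equation is divisible by 3, so the left side is ≡ 0 (mod 3); but the right side 5 ≡ 2 (mod 3). No integers can satisfy it.
Both branches are infeasible, so the system has no integer solution.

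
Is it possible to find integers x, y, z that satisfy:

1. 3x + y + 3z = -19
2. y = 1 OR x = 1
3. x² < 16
Yes

Take x = 1, y = -22, z = 0. Substituting into each constraint:
  (1) 3(1) + (-22) + 3(0) = -19 ✓
  (2) x = 1, target 1 ✓ (second branch holds)
  (3) x² = (1)² = 1, and 1 < 16 ✓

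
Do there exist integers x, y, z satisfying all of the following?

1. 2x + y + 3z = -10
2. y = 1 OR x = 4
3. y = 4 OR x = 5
Yes

Take x = 5, y = 1, z = -7. Substituting into each constraint:
  (1) 2(5) + 1 + 3(-7) = -10 ✓
  (2) y = 1, target 1 ✓ (first branch holds)
  (3) x = 5, target 5 ✓ (second branch holds)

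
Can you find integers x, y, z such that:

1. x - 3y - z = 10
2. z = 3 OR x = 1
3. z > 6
Yes

Take x = 1, y = -6, z = 9. Substituting into each constraint:
  (1) 1 - 3(-6) + (-9) = 10 ✓
  (2) x = 1, target 1 ✓ (second branch holds)
  (3) 9 > 6 ✓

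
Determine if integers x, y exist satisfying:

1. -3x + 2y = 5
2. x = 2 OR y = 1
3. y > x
Yes

Take x = -1, y = 1. Substituting into each constraint:
  (1) -3(-1) + 2(1) = 5 ✓
  (2) y = 1, target 1 ✓ (second branch holds)
  (3) 1 > -1 ✓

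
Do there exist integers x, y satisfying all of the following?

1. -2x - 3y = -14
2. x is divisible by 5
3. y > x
Yes

Take x = -5, y = 8. Substituting into each constraint:
  (1) -2(-5) - 3(8) = -14 ✓
  (2) -5 = 5 × -1, remainder 0 ✓
  (3) 8 > -5 ✓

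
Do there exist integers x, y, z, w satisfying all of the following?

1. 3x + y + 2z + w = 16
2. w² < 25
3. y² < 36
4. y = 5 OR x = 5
Yes

Take x = 0, y = 5, z = 6, w = -1. Substituting into each constraint:
  (1) 3(0) + 5 + 2(6) + (-1) = 16 ✓
  (2) w² = (-1)² = 1, and 1 < 25 ✓
  (3) y² = (5)² = 25, and 25 < 36 ✓
  (4) y = 5, target 5 ✓ (first branch holds)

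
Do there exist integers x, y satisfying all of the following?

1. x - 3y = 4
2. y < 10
Yes

Take x = 1, y = -1. Substituting into each constraint:
  (1) 1 - 3(-1) = 4 ✓
  (2) -1 < 10 ✓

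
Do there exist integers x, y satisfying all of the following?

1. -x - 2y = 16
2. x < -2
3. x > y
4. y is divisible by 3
Yes

Take x = -4, y = -6. Substituting into each constraint:
  (1) 4 - 2(-6) = 16 ✓
  (2) -4 < -2 ✓
  (3) -4 > -6 ✓
  (4) -6 = 3 × -2, remainder 0 ✓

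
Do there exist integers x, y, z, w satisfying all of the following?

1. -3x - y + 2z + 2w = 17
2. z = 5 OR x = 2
Yes

Take x = 2, y = 1, z = 0, w = 12. Substituting into each constraint:
  (1) -3(2) + (-1) + 2(0) + 2(12) = 17 ✓
  (2) x = 2, target 2 ✓ (second branch holds)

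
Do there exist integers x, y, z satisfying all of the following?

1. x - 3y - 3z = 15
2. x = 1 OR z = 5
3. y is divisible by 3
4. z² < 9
No

A contradictory subset is {x - 3y - 3z = 15, x = 1 OR z = 5, z² < 9}. No integer assignment can satisfy these jointly:

  - x - 3y - 3z = 15: is a linear equation tying the variables together
  - x = 1 OR z = 5: forces a choice: either x = 1 or z = 5
  - z² < 9: restricts z to |z| ≤ 2

Split on the disjunction (x = 1 OR z = 5):
  • If x = 1: with x = 1, every remaining term of the linear equation is divisible by 3, so the left side is ≡ 0 (mod 3); but the right side 14 ≡ 2 (mod 3). No integers can satisfy it.
  • If z = 5: this contradicts z² < 9, which requires |z| ≤ 2.
Both branches are infeasible, so the system has no integer solution.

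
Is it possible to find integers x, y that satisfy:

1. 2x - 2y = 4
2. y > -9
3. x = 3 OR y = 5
Yes

Take x = 3, y = 1. Substituting into each constraint:
  (1) 2(3) - 2(1) = 4 ✓
  (2) 1 > -9 ✓
  (3) x = 3, target 3 ✓ (first branch holds)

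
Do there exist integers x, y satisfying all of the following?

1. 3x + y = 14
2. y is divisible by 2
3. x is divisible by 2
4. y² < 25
Yes

Take x = 6, y = -4. Substituting into each constraint:
  (1) 3(6) + (-4) = 14 ✓
  (2) -4 = 2 × -2, remainder 0 ✓
  (3) 6 = 2 × 3, remainder 0 ✓
  (4) y² = (-4)² = 16, and 16 < 25 ✓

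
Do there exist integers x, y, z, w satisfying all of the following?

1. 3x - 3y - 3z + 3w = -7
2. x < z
No

Even the single constraint (3x - 3y - 3z + 3w = -7) is infeasible over the integers.

  - 3x - 3y - 3z + 3w = -7: every term on the left is divisible by 3, so the LHS ≡ 0 (mod 3), but the RHS -7 is not — no integer solution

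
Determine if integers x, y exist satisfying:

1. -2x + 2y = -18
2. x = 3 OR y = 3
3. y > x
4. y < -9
No

A contradictory subset is {-2x + 2y = -18, y > x}. No integer assignment can satisfy these jointly:

  - -2x + 2y = -18: is a linear equation tying the variables together
  - y > x: bounds one variable relative to another variable

From the equation, x − y = 9, i.e. y − x = -9; but y > x requires y − x ≥ 1. Contradiction.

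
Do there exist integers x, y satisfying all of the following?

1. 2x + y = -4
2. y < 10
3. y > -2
Yes

Take x = -2, y = 0. Substituting into each constraint:
  (1) 2(-2) + 0 = -4 ✓
  (2) 0 < 10 ✓
  (3) 0 > -2 ✓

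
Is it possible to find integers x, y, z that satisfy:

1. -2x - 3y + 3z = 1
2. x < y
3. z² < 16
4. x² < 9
Yes

Take x = 1, y = 2, z = 3. Substituting into each constraint:
  (1) -2(1) - 3(2) + 3(3) = 1 ✓
  (2) 1 < 2 ✓
  (3) z² = (3)² = 9, and 9 < 16 ✓
  (4) x² = (1)² = 1, and 1 < 9 ✓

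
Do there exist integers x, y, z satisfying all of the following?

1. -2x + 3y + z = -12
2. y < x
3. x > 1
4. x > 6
Yes

Take x = 7, y = 0, z = 2. Substituting into each constraint:
  (1) -2(7) + 3(0) + 2 = -12 ✓
  (2) 0 < 7 ✓
  (3) 7 > 1 ✓
  (4) 7 > 6 ✓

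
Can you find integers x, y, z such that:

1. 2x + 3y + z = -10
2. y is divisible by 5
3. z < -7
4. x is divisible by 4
Yes

Take x = 0, y = 0, z = -10. Substituting into each constraint:
  (1) 2(0) + 3(0) + (-10) = -10 ✓
  (2) 0 = 5 × 0, remainder 0 ✓
  (3) -10 < -7 ✓
  (4) 0 = 4 × 0, remainder 0 ✓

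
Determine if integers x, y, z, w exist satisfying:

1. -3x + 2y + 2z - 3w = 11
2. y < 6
Yes

Take x = 1, y = 5, z = 2, w = 0. Substituting into each constraint:
  (1) -3(1) + 2(5) + 2(2) - 3(0) = 11 ✓
  (2) 5 < 6 ✓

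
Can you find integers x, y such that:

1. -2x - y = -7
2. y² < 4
Yes

Take x = 4, y = -1. Substituting into each constraint:
  (1) -2(4) + 1 = -7 ✓
  (2) y² = (-1)² = 1, and 1 < 4 ✓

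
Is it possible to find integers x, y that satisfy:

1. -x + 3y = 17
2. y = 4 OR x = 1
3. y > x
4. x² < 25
Yes

Take x = 1, y = 6. Substituting into each constraint:
  (1) (-1) + 3(6) = 17 ✓
  (2) x = 1, target 1 ✓ (second branch holds)
  (3) 6 > 1 ✓
  (4) x² = (1)² = 1, and 1 < 25 ✓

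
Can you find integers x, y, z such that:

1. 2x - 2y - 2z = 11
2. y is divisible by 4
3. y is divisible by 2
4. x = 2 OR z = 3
No

Even the single constraint (2x - 2y - 2z = 11) is infeasible over the integers.

  - 2x - 2y - 2z = 11: every term on the left is divisible by 2, so the LHS ≡ 0 (mod 2), but the RHS 11 is not — no integer solution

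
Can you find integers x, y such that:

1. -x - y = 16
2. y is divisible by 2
Yes

Take x = -16, y = 0. Substituting into each constraint:
  (1) 16 + 0 = 16 ✓
  (2) 0 = 2 × 0, remainder 0 ✓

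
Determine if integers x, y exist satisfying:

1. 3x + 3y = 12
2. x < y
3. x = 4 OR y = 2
No

The full constraint system is jointly infeasible over the integers. Each constraint and what it forces:

  - 3x + 3y = 12: is a linear equation tying the variables together
  - x < y: bounds one variable relative to another variable
  - x = 4 OR y = 2: forces a choice: either x = 4 or y = 2

Split on the disjunction (x = 4 OR y = 2):
  • If x = 4: the equation forces y = 0, giving (x, y) = (4, 0), which violates y > x.
  • If y = 2: the equation forces x = 2, giving (y, x) = (2, 2), which violates y > x.
Both branches are infeasible, so the system has no integer solution.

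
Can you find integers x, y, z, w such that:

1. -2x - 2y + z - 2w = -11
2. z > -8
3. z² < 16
Yes

Take x = 0, y = 0, z = 1, w = 6. Substituting into each constraint:
  (1) -2(0) - 2(0) + 1 - 2(6) = -11 ✓
  (2) 1 > -8 ✓
  (3) z² = (1)² = 1, and 1 < 16 ✓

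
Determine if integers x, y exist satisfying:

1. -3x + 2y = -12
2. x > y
Yes

Take x = 10, y = 9. Substituting into each constraint:
  (1) -3(10) + 2(9) = -12 ✓
  (2) 10 > 9 ✓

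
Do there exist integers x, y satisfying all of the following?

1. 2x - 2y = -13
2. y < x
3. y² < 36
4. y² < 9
No

Even the single constraint (2x - 2y = -13) is infeasible over the integers.

  - 2x - 2y = -13: every term on the left is divisible by 2, so the LHS ≡ 0 (mod 2), but the RHS -13 is not — no integer solution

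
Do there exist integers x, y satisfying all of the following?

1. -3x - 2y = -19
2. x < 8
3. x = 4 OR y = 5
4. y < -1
No

A contradictory subset is {-3x - 2y = -19, x = 4 OR y = 5, y < -1}. No integer assignment can satisfy these jointly:

  - -3x - 2y = -19: is a linear equation tying the variables together
  - x = 4 OR y = 5: forces a choice: either x = 4 or y = 5
  - y < -1: bounds one variable relative to a constant

Split on the disjunction (x = 4 OR y = 5):
  • If x = 4: with x = 4, every remaining term of the linear equation is divisible by 2, so the left side is ≡ 0 (mod 2); but the right side -7 ≡ 1 (mod 2). No integers can satisfy it.
  • If y = 5: this contradicts the bound y ≤ -2.
Both branches are infeasible, so the system has no integer solution.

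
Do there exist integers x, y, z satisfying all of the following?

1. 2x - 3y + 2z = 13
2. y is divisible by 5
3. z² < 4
Yes

Take x = 15, y = 5, z = -1. Substituting into each constraint:
  (1) 2(15) - 3(5) + 2(-1) = 13 ✓
  (2) 5 = 5 × 1, remainder 0 ✓
  (3) z² = (-1)² = 1, and 1 < 4 ✓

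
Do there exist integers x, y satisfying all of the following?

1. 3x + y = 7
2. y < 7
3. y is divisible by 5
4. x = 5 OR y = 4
No

A contradictory subset is {3x + y = 7, y is divisible by 5, x = 5 OR y = 4}. No integer assignment can satisfy these jointly:

  - 3x + y = 7: is a linear equation tying the variables together
  - y is divisible by 5: restricts y to multiples of 5
  - x = 5 OR y = 4: forces a choice: either x = 5 or y = 4

Split on the disjunction (x = 5 OR y = 4):
  • If x = 5: with x = 5, writing y = 5y', every remaining term of the linear equation is divisible by 5, so the left side is ≡ 0 (mod 5); but the right side -8 ≡ 2 (mod 5). No integers can satisfy it.
  • If y = 4: this contradicts the divisibility constraint — 4 is not a multiple of 5.
Both branches are infeasible, so the system has no integer solution.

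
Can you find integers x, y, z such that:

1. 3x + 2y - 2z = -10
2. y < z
Yes

Take x = -2, y = 0, z = 2. Substituting into each constraint:
  (1) 3(-2) + 2(0) - 2(2) = -10 ✓
  (2) 0 < 2 ✓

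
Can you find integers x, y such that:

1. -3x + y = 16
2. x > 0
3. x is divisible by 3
Yes

Take x = 3, y = 25. Substituting into each constraint:
  (1) -3(3) + 25 = 16 ✓
  (2) 3 > 0 ✓
  (3) 3 = 3 × 1, remainder 0 ✓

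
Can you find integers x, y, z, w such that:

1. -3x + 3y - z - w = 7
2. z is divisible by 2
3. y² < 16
Yes

Take x = -3, y = 0, z = 0, w = 2. Substituting into each constraint:
  (1) -3(-3) + 3(0) + 0 + (-2) = 7 ✓
  (2) 0 = 2 × 0, remainder 0 ✓
  (3) y² = (0)² = 0, and 0 < 16 ✓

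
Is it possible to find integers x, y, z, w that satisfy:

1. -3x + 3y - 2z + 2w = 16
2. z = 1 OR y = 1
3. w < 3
Yes

Take x = -6, y = 0, z = 1, w = 0. Substituting into each constraint:
  (1) -3(-6) + 3(0) - 2(1) + 2(0) = 16 ✓
  (2) z = 1, target 1 ✓ (first branch holds)
  (3) 0 < 3 ✓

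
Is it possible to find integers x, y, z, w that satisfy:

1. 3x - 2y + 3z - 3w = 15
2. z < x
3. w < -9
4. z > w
Yes

Take x = 1, y = 9, z = 0, w = -10. Substituting into each constraint:
  (1) 3(1) - 2(9) + 3(0) - 3(-10) = 15 ✓
  (2) 0 < 1 ✓
  (3) -10 < -9 ✓
  (4) 0 > -10 ✓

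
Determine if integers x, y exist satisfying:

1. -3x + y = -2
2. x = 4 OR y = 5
Yes

Take x = 4, y = 10. Substituting into each constraint:
  (1) -3(4) + 10 = -2 ✓
  (2) x = 4, target 4 ✓ (first branch holds)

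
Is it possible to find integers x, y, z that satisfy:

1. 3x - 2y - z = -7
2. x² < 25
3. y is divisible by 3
Yes

Take x = -2, y = 0, z = 1. Substituting into each constraint:
  (1) 3(-2) - 2(0) + (-1) = -7 ✓
  (2) x² = (-2)² = 4, and 4 < 25 ✓
  (3) 0 = 3 × 0, remainder 0 ✓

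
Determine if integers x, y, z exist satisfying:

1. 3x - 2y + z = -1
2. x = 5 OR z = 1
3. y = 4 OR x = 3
Yes

Take x = 2, y = 4, z = 1. Substituting into each constraint:
  (1) 3(2) - 2(4) + 1 = -1 ✓
  (2) z = 1, target 1 ✓ (second branch holds)
  (3) y = 4, target 4 ✓ (first branch holds)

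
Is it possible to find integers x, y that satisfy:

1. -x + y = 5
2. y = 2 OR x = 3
Yes

Take x = 3, y = 8. Substituting into each constraint:
  (1) (-3) + 8 = 5 ✓
  (2) x = 3, target 3 ✓ (second branch holds)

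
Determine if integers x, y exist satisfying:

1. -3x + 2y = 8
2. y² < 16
Yes

Take x = -2, y = 1. Substituting into each constraint:
  (1) -3(-2) + 2(1) = 8 ✓
  (2) y² = (1)² = 1, and 1 < 16 ✓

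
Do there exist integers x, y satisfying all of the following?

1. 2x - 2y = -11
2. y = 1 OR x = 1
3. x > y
No

Even the single constraint (2x - 2y = -11) is infeasible over the integers.

  - 2x - 2y = -11: every term on the left is divisible by 2, so the LHS ≡ 0 (mod 2), but the RHS -11 is not — no integer solution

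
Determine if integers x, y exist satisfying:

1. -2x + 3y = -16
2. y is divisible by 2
Yes

Take x = 8, y = 0. Substituting into each constraint:
  (1) -2(8) + 3(0) = -16 ✓
  (2) 0 = 2 × 0, remainder 0 ✓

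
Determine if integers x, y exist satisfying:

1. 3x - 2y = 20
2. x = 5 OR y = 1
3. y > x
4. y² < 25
No

A contradictory subset is {3x - 2y = 20, x = 5 OR y = 1, y > x}. No integer assignment can satisfy these jointly:

  - 3x - 2y = 20: is a linear equation tying the variables together
  - x = 5 OR y = 1: forces a choice: either x = 5 or y = 1
  - y > x: bounds one variable relative to another variable

Split on the disjunction (x = 5 OR y = 1):
  • If x = 5: with x = 5, every remaining term of the linear equation is divisible by 2, so the left side is ≡ 0 (mod 2); but the right side 5 ≡ 1 (mod 2). No integers can satisfy it.
  • If y = 1: with y = 1, every remaining term of the linear equation is divisible by 3, so the left side is ≡ 0 (mod 3); but the right side 22 ≡ 1 (mod 3). No integers can satisfy it.
Both branches are infeasible, so the system has no integer solution.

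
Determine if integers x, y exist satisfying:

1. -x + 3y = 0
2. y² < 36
Yes

Take x = 0, y = 0. Substituting into each constraint:
  (1) 0 + 3(0) = 0 ✓
  (2) y² = (0)² = 0, and 0 < 36 ✓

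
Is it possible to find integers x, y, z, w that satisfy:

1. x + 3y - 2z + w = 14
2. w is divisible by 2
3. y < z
Yes

Take x = 16, y = 0, z = 1, w = 0. Substituting into each constraint:
  (1) 16 + 3(0) - 2(1) + 0 = 14 ✓
  (2) 0 = 2 × 0, remainder 0 ✓
  (3) 0 < 1 ✓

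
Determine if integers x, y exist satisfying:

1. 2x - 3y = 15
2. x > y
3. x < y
No

A contradictory subset is {x > y, x < y}. No integer assignment can satisfy these jointly:

  - x > y: bounds one variable relative to another variable
  - x < y: bounds one variable relative to another variable

Direct contradiction: x > y and y > x cannot both hold.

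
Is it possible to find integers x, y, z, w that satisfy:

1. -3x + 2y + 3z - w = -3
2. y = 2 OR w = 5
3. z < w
Yes

Take x = 2, y = 2, z = 0, w = 1. Substituting into each constraint:
  (1) -3(2) + 2(2) + 3(0) + (-1) = -3 ✓
  (2) y = 2, target 2 ✓ (first branch holds)
  (3) 0 < 1 ✓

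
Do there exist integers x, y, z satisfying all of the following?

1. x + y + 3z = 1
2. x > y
Yes

Take x = 1, y = 0, z = 0. Substituting into each constraint:
  (1) 1 + 0 + 3(0) = 1 ✓
  (2) 1 > 0 ✓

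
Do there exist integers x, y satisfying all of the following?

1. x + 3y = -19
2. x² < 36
Yes

Take x = -1, y = -6. Substituting into each constraint:
  (1) (-1) + 3(-6) = -19 ✓
  (2) x² = (-1)² = 1, and 1 < 36 ✓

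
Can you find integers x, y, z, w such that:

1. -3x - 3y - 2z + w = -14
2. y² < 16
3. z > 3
Yes

Take x = 0, y = 0, z = 4, w = -6. Substituting into each constraint:
  (1) -3(0) - 3(0) - 2(4) + (-6) = -14 ✓
  (2) y² = (0)² = 0, and 0 < 16 ✓
  (3) 4 > 3 ✓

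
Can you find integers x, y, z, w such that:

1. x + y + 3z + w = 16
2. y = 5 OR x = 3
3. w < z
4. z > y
Yes

Take x = 3, y = 2, z = 3, w = 2. Substituting into each constraint:
  (1) 3 + 2 + 3(3) + 2 = 16 ✓
  (2) x = 3, target 3 ✓ (second branch holds)
  (3) 2 < 3 ✓
  (4) 3 > 2 ✓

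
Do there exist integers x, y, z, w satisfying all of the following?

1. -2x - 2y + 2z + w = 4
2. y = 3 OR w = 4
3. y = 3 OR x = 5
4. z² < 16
Yes

Take x = -4, y = 3, z = 0, w = 2. Substituting into each constraint:
  (1) -2(-4) - 2(3) + 2(0) + 2 = 4 ✓
  (2) y = 3, target 3 ✓ (first branch holds)
  (3) y = 3, target 3 ✓ (first branch holds)
  (4) z² = (0)² = 0, and 0 < 16 ✓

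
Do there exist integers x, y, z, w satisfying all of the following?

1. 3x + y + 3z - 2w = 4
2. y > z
Yes

Take x = 1, y = 1, z = 0, w = 0. Substituting into each constraint:
  (1) 3(1) + 1 + 3(0) - 2(0) = 4 ✓
  (2) 1 > 0 ✓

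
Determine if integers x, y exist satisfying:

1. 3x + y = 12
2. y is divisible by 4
Yes

Take x = 4, y = 0. Substituting into each constraint:
  (1) 3(4) + 0 = 12 ✓
  (2) 0 = 4 × 0, remainder 0 ✓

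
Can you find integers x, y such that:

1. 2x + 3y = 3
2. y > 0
Yes

Take x = 0, y = 1. Substituting into each constraint:
  (1) 2(0) + 3(1) = 3 ✓
  (2) 1 > 0 ✓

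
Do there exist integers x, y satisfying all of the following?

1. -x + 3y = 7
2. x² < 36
Yes

Take x = 2, y = 3. Substituting into each constraint:
  (1) (-2) + 3(3) = 7 ✓
  (2) x² = (2)² = 4, and 4 < 36 ✓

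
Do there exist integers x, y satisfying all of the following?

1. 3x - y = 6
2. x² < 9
Yes

Take x = 2, y = 0. Substituting into each constraint:
  (1) 3(2) + 0 = 6 ✓
  (2) x² = (2)² = 4, and 4 < 9 ✓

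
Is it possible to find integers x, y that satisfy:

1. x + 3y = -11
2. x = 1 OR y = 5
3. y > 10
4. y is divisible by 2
No

A contradictory subset is {x + 3y = -11, x = 1 OR y = 5, y > 10}. No integer assignment can satisfy these jointly:

  - x + 3y = -11: is a linear equation tying the variables together
  - x = 1 OR y = 5: forces a choice: either x = 1 or y = 5
  - y > 10: bounds one variable relative to a constant

Split on the disjunction (x = 1 OR y = 5):
  • If x = 1: the equation forces y = -4, which contradicts the bound y ≥ 11.
  • If y = 5: this contradicts the bound y ≥ 11.
Both branches are infeasible, so the system has no integer solution.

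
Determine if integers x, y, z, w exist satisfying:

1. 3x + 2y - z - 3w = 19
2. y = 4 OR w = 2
Yes

Take x = 9, y = 0, z = 2, w = 2. Substituting into each constraint:
  (1) 3(9) + 2(0) + (-2) - 3(2) = 19 ✓
  (2) w = 2, target 2 ✓ (second branch holds)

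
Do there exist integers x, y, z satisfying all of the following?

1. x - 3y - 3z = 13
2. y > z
Yes

Take x = 10, y = 0, z = -1. Substituting into each constraint:
  (1) 10 - 3(0) - 3(-1) = 13 ✓
  (2) 0 > -1 ✓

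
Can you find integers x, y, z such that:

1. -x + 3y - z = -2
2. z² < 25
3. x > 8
Yes

Take x = 9, y = 3, z = 2. Substituting into each constraint:
  (1) (-9) + 3(3) + (-2) = -2 ✓
  (2) z² = (2)² = 4, and 4 < 25 ✓
  (3) 9 > 8 ✓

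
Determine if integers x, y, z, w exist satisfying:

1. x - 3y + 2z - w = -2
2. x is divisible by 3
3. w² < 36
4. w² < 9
Yes

Take x = 0, y = 0, z = 0, w = 2. Substituting into each constraint:
  (1) 0 - 3(0) + 2(0) + (-2) = -2 ✓
  (2) 0 = 3 × 0, remainder 0 ✓
  (3) w² = (2)² = 4, and 4 < 36 ✓
  (4) w² = (2)² = 4, and 4 < 9 ✓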